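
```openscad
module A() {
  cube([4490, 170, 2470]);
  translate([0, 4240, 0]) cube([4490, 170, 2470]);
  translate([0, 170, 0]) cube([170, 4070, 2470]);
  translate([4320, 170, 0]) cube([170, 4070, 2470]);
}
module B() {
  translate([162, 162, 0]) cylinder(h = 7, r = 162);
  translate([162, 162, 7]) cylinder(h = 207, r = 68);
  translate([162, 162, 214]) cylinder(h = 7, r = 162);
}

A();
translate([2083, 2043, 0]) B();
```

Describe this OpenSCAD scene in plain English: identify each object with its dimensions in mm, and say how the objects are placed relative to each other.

A is a box-shaped house frame (walls only): outside footprint 4490×4410 mm, wall height 2470 mm, wall thickness 170 mm. The two y-facing walls run the full x-width; the two x-facing walls fit between the inner faces of the y-facing walls.

B is a spool: two coaxial disc flanges of radius 162 mm and thickness 7 mm, joined by a core cylinder of radius 68 mm and height 207 mm. The lower flange rests on z = 0 and the three cylinders share a vertical axis.

The spool sits inside the house frame, centred.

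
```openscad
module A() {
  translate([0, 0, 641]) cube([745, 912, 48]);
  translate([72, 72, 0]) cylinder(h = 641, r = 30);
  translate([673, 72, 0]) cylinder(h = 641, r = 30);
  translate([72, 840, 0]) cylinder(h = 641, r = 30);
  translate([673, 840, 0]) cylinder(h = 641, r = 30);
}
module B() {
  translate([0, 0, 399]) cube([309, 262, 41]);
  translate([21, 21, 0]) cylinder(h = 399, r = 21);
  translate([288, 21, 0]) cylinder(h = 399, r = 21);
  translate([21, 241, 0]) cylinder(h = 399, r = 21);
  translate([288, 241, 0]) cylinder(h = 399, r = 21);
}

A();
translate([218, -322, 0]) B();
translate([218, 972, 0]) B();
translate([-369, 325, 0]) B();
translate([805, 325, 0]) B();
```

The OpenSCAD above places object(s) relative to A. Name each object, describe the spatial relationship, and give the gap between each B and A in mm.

Each stool's nearest face is 60 mm from the table's bounding box.

A is a table. B is a stool. Four stools sit around the table at the −y, +y, −x, +x sides. The gap between each stool and the table is 60 mm.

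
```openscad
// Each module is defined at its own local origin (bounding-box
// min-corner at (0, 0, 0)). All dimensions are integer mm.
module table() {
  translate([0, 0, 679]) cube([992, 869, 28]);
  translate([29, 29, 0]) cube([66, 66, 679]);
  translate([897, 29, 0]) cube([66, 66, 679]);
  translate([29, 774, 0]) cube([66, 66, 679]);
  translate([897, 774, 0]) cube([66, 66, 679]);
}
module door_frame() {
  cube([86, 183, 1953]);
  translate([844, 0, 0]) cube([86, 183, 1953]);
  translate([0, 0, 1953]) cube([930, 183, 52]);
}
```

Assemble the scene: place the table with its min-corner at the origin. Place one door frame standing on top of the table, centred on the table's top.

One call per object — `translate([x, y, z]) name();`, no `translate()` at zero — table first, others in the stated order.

table();
translate([31, 343, 707]) door_frame();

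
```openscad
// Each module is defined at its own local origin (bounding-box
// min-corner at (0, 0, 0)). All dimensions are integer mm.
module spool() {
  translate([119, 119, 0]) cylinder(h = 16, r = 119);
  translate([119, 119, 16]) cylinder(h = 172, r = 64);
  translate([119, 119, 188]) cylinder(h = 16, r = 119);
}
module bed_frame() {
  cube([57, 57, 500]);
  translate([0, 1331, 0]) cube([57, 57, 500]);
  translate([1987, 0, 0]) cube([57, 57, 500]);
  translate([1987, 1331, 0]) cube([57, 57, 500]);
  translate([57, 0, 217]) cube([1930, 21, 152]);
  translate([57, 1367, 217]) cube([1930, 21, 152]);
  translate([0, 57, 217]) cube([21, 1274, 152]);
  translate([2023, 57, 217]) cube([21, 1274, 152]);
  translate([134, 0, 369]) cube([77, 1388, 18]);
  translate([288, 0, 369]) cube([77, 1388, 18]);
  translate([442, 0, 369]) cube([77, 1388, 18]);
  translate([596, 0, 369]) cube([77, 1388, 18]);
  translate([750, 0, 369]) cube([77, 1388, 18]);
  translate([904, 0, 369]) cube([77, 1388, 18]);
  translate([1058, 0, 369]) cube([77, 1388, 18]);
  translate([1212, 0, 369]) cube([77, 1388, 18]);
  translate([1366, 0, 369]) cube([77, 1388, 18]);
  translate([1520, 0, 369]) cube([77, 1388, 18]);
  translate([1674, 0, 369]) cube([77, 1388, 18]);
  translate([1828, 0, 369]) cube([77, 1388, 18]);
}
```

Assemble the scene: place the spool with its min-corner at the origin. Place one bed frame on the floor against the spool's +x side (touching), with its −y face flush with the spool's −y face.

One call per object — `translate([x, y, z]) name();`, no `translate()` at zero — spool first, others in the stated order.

spool();
translate([238, 0, 0]) bed_frame();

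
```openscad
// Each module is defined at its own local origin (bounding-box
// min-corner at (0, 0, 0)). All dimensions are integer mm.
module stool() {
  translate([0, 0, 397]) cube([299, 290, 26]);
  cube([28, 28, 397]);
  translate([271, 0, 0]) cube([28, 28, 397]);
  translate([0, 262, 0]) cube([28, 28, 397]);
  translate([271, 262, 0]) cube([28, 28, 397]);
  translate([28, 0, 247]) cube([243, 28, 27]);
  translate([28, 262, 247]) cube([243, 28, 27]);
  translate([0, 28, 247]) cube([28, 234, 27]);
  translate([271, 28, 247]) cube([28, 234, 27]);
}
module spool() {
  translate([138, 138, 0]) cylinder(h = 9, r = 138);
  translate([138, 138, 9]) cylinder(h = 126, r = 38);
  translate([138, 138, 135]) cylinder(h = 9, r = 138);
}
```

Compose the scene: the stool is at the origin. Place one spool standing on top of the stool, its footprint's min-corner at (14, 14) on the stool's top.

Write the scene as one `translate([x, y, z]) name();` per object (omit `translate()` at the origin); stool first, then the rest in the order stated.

stool();
translate([14, 14, 423]) spool();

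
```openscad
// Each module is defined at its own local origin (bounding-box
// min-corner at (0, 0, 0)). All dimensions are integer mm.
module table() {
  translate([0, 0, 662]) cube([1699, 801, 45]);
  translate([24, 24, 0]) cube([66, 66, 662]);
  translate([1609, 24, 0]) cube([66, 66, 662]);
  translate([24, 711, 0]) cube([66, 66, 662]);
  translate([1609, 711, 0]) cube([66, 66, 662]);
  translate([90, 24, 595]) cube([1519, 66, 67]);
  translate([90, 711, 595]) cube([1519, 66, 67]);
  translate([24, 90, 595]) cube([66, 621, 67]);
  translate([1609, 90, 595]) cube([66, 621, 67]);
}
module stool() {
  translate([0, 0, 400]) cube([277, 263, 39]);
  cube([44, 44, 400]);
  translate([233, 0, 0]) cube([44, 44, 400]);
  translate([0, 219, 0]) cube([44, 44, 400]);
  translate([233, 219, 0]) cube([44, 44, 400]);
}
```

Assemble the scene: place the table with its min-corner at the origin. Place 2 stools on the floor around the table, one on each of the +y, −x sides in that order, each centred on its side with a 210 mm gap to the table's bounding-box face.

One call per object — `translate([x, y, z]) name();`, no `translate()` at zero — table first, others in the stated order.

table();
translate([711, 1011, 0]) stool();
translate([-487, 269, 0]) stool();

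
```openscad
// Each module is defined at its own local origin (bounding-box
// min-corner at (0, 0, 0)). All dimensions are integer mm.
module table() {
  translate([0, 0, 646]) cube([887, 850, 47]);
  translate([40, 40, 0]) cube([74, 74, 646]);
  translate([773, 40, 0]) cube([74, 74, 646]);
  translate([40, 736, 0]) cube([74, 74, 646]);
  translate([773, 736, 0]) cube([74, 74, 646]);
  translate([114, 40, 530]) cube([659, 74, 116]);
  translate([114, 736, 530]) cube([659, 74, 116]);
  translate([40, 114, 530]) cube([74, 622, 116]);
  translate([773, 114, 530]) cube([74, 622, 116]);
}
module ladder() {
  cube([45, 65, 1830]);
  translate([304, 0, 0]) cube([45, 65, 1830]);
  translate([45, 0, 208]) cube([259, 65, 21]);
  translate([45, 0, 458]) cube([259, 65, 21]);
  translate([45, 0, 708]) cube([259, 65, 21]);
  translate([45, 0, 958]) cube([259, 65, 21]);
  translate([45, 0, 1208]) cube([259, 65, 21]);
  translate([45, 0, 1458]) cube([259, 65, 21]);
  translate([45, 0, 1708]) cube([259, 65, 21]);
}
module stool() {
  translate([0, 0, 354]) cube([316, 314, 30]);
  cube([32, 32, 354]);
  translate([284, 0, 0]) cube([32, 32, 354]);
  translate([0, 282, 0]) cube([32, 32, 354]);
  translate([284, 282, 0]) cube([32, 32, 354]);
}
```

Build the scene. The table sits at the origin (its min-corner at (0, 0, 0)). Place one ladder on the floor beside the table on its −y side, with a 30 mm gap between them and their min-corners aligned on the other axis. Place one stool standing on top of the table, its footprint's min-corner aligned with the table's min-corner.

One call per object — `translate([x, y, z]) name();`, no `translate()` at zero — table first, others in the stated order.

table();
translate([0, -95, 0]) ladder();
translate([0, 0, 693]) stool();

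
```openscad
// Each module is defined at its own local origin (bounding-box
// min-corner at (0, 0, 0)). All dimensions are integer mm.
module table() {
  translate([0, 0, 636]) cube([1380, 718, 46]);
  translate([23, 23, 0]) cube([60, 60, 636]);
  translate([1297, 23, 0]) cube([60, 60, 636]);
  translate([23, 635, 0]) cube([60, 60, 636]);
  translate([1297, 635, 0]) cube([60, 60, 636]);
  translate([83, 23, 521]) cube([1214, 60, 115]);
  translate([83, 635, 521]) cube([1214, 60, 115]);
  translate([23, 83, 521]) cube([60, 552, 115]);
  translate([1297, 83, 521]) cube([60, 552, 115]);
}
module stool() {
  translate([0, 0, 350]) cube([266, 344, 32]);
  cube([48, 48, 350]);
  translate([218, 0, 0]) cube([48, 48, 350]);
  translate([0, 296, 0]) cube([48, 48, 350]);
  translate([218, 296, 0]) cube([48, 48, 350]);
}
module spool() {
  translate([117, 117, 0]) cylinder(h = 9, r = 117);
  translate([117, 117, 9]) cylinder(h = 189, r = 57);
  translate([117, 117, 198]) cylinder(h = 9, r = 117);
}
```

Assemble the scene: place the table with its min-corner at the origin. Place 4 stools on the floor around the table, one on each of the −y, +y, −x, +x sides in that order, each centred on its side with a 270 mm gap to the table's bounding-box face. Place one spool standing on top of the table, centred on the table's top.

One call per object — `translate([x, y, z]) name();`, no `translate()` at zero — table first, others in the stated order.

table();
translate([557, -614, 0]) stool();
translate([557, 988, 0]) stool();
translate([-536, 187, 0]) stool();
translate([1650, 187, 0]) stool();
translate([573, 242, 682]) spool();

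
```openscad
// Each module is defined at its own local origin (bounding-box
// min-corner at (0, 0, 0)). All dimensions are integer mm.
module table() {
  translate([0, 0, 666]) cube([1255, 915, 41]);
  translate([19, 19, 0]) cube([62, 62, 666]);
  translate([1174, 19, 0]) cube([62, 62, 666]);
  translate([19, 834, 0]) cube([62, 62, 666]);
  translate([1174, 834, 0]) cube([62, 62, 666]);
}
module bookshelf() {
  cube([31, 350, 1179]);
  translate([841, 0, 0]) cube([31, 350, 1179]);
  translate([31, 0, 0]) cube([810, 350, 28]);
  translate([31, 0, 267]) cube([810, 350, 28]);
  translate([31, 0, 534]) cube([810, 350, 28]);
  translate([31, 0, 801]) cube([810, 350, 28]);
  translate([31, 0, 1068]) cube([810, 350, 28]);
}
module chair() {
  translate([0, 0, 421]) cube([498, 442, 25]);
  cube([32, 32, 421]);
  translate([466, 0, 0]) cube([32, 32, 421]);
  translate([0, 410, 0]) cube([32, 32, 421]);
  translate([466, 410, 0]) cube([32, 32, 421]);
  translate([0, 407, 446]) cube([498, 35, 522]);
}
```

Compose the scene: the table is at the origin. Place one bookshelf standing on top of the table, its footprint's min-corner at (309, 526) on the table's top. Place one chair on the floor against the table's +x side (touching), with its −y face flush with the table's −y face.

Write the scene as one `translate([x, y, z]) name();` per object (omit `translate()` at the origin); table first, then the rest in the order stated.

table();
translate([309, 526, 707]) bookshelf();
translate([1255, 0, 0]) chair();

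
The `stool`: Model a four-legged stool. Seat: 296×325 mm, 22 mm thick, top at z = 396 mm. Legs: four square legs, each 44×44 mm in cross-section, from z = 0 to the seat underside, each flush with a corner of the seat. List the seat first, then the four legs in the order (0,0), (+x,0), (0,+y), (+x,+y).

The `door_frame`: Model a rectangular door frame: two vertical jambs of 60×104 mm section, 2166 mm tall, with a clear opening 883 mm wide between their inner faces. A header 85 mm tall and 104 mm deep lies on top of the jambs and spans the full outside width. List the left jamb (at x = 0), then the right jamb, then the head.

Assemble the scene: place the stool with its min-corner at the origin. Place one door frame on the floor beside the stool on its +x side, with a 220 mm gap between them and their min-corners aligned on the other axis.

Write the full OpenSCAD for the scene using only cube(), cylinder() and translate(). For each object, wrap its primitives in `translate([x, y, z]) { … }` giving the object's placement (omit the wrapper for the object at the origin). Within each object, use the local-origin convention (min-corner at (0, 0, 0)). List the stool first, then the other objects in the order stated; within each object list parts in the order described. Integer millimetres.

translate([0, 0, 374]) cube([296, 325, 22]);
cube([44, 44, 374]);
translate([252, 0, 0]) cube([44, 44, 374]);
translate([0, 281, 0]) cube([44, 44, 374]);
translate([252, 281, 0]) cube([44, 44, 374]);
translate([516, 0, 0]) {
  cube([60, 104, 2166]);
  translate([943, 0, 0]) cube([60, 104, 2166]);
  translate([0, 0, 2166]) cube([1003, 104, 85]);
}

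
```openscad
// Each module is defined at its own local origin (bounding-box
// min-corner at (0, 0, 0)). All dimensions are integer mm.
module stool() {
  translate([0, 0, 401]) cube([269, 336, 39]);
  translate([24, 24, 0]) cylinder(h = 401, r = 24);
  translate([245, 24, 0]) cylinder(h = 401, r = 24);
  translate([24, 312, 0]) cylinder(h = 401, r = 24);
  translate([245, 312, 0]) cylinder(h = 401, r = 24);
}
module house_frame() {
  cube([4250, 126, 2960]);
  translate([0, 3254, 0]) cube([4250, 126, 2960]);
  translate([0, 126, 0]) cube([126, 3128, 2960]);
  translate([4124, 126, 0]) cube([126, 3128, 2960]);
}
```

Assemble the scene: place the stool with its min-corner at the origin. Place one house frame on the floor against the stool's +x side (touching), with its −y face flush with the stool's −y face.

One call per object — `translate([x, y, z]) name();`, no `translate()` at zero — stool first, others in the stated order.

stool();
translate([269, 0, 0]) house_frame();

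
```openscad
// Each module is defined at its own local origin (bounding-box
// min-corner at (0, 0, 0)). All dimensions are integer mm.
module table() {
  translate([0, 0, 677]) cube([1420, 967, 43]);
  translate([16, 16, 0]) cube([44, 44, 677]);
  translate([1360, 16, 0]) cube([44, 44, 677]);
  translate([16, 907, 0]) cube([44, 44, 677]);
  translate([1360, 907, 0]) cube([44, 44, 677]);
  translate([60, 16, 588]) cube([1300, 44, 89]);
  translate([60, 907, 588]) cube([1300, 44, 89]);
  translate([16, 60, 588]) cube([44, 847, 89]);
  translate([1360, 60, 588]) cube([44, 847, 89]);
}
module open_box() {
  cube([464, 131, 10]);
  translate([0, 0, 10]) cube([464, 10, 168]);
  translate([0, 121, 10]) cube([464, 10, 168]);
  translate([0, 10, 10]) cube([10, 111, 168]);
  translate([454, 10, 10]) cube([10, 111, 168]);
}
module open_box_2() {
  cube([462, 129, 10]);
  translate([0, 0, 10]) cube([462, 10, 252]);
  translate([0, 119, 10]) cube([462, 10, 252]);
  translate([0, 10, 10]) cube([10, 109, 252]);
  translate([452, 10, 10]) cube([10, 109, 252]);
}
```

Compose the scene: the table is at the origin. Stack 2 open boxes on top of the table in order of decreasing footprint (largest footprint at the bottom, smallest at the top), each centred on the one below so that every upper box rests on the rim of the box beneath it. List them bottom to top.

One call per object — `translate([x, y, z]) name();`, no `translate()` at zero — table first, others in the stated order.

table();
translate([478, 418, 720]) open_box();
translate([479, 419, 898]) open_box_2();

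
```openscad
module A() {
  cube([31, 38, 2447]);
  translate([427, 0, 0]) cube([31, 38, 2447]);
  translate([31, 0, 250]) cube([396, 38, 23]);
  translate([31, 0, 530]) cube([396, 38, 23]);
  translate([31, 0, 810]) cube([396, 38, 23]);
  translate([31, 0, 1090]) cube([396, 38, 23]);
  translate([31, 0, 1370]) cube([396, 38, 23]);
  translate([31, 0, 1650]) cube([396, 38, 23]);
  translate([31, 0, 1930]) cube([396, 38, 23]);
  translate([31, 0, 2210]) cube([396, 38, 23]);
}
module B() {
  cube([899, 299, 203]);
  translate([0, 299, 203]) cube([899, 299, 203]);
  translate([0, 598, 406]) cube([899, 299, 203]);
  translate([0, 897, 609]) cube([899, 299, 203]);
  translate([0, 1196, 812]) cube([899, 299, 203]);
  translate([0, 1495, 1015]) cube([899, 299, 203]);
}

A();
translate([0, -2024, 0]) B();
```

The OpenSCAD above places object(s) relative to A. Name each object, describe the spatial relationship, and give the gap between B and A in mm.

A is a ladder. B is a staircase. The staircase is on the floor beside the ladder on its −y side. The gap between the staircase and the ladder is 230 mm.

The staircase's nearest face is 230 mm from the ladder's −y face.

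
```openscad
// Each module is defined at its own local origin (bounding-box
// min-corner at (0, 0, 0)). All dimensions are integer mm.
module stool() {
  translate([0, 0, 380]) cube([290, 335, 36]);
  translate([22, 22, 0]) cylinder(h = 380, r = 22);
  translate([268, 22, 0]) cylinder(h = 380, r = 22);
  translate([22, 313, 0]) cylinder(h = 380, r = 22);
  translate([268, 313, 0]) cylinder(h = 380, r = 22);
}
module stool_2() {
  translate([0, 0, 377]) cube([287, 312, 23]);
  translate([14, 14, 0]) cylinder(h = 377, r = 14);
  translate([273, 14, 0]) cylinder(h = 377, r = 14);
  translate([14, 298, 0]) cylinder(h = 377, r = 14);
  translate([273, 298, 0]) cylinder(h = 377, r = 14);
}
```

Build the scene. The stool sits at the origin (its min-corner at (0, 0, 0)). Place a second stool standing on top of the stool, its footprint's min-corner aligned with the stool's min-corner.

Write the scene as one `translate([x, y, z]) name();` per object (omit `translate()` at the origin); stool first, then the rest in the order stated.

stool();
translate([0, 0, 416]) stool_2();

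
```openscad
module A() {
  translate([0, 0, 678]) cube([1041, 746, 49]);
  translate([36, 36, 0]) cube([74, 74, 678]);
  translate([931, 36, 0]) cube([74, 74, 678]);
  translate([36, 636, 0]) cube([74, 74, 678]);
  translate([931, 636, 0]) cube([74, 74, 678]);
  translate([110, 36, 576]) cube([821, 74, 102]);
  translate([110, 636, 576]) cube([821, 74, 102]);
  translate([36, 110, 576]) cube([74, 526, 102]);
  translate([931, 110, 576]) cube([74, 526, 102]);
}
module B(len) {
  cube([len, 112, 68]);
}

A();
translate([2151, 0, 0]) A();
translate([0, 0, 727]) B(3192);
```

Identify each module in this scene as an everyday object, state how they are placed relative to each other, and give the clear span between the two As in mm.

A is a table. B is a beam. A beam spans the tops of two tables. The clear span between the two tables is 1110 mm.

Second table starts at x = 2151; first ends at x = 1041; clear span = 2151 − 1041 = 1110 mm.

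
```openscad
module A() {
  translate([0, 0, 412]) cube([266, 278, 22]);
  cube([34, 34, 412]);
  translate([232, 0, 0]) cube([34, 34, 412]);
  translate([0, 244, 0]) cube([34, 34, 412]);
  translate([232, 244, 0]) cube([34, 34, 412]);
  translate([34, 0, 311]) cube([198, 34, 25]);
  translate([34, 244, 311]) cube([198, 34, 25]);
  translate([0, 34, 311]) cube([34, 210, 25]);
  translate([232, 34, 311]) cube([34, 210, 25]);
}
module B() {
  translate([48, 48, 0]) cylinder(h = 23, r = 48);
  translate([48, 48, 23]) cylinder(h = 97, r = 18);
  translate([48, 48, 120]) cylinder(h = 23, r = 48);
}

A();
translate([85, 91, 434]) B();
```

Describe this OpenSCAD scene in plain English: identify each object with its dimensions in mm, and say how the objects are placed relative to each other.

A is a simple wooden stool: a rectangular seat 266 mm (x) by 278 mm (y), 22 mm thick, top face at z = 434 mm, on four square legs, each 34×34 mm in cross-section. The legs rest on z = 0, each flush with a corner of the seat. Four stretchers, 34 mm wide and 25 mm tall, connect adjacent legs with their undersides at z = 311 mm, each running between the inner faces of the legs it joins and aligned with the legs' outer faces on the other axis.

B is a spool: two coaxial disc flanges of radius 48 mm and thickness 23 mm, joined by a core cylinder of radius 18 mm and height 97 mm. The lower flange rests on z = 0 and the three cylinders share a vertical axis.

The spool is on top of the stool, centred.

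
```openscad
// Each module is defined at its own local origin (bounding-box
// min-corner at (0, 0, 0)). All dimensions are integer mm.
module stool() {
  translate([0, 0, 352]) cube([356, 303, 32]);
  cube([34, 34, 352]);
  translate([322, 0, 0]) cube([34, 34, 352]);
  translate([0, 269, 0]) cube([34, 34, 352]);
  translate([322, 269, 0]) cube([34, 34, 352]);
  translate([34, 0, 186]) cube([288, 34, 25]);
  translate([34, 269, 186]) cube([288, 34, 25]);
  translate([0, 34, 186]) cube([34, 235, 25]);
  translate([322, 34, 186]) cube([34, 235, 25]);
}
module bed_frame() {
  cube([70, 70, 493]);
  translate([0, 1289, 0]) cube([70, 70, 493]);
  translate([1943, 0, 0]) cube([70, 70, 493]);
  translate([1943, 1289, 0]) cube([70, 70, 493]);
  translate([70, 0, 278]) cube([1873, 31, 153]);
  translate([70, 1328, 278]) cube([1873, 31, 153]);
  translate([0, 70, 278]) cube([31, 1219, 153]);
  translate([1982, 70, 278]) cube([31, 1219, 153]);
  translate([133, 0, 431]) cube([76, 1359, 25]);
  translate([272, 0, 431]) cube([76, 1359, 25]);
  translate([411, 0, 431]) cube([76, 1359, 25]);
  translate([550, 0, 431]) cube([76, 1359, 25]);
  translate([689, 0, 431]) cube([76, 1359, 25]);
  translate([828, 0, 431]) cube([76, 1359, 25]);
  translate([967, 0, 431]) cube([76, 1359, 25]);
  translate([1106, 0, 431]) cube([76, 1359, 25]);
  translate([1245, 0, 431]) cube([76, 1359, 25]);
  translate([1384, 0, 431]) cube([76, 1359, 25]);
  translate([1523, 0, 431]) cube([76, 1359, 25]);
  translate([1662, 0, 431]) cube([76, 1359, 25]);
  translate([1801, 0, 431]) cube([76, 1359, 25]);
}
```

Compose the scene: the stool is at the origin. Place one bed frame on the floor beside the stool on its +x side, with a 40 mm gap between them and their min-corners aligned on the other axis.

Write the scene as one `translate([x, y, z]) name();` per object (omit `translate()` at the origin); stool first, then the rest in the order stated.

stool();
translate([396, 0, 0]) bed_frame();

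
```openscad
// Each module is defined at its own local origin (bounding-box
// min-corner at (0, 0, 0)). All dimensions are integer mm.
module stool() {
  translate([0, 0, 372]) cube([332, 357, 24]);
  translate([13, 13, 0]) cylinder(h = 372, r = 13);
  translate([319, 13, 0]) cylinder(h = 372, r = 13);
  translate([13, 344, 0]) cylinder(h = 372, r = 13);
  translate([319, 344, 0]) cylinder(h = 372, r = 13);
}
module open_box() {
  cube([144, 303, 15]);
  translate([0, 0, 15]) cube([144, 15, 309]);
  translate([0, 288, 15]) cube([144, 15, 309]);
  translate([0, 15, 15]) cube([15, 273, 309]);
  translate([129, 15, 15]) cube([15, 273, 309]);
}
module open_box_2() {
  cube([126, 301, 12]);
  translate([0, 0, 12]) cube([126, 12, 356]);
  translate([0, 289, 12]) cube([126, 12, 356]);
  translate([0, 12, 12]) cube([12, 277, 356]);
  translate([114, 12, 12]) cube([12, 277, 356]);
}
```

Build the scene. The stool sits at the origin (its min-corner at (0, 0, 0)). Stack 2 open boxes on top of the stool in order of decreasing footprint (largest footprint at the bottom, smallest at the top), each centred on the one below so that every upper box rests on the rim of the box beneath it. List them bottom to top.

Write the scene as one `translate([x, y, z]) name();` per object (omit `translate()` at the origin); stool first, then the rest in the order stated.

stool();
translate([94, 27, 396]) open_box();
translate([103, 28, 720]) open_box_2();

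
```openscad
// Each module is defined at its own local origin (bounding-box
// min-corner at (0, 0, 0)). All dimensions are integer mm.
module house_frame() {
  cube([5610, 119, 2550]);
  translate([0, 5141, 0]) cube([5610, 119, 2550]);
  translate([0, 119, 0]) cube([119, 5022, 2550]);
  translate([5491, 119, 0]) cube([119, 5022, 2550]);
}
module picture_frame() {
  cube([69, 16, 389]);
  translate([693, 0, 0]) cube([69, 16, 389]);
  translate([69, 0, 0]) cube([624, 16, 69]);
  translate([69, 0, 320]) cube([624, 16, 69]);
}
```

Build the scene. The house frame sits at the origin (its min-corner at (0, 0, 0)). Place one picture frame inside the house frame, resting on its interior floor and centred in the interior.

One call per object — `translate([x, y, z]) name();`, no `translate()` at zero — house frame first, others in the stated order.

house_frame();
translate([2424, 2622, 0]) picture_frame();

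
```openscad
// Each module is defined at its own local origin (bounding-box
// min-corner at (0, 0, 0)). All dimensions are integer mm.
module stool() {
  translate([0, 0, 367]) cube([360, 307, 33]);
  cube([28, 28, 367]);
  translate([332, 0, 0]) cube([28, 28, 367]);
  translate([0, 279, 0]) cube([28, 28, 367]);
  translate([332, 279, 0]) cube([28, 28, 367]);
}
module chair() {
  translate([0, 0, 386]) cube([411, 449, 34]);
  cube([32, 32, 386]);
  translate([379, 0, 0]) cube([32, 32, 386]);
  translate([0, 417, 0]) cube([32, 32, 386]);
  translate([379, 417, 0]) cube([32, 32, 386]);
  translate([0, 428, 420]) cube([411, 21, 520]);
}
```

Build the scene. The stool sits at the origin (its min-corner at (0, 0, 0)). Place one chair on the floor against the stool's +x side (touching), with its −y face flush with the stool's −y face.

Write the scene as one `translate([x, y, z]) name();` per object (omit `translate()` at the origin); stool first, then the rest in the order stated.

stool();
translate([360, 0, 0]) chair();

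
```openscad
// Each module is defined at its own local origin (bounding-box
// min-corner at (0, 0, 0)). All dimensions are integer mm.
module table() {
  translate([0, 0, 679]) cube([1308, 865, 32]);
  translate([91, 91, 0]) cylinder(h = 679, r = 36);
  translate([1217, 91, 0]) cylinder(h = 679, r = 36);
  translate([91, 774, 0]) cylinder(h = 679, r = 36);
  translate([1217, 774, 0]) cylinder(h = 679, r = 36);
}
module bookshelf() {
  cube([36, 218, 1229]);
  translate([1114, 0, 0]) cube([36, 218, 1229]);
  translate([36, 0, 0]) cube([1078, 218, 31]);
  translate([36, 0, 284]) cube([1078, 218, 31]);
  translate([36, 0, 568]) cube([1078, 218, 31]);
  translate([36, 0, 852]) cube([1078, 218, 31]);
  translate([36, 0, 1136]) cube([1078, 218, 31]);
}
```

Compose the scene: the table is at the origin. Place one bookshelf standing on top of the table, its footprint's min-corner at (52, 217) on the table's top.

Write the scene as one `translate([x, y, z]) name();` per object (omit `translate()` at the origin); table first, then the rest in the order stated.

table();
translate([52, 217, 711]) bookshelf();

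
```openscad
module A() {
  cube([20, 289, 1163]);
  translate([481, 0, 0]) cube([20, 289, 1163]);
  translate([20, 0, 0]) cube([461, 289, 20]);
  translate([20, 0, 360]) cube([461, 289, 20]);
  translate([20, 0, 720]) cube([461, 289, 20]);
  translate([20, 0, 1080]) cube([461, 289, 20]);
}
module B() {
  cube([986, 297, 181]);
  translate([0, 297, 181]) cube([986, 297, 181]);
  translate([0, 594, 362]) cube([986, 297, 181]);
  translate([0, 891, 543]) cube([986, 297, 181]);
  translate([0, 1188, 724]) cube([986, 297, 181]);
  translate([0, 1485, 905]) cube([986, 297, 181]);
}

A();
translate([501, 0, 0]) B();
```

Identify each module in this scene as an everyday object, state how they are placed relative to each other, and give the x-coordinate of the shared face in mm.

The bookshelf's +x face and the staircase's −x face are both at x = 501 mm.

A is a bookshelf. B is a staircase. The staircase is against the bookshelf's +x side, with their −y faces flush. The x-coordinate of the shared face is 501 mm.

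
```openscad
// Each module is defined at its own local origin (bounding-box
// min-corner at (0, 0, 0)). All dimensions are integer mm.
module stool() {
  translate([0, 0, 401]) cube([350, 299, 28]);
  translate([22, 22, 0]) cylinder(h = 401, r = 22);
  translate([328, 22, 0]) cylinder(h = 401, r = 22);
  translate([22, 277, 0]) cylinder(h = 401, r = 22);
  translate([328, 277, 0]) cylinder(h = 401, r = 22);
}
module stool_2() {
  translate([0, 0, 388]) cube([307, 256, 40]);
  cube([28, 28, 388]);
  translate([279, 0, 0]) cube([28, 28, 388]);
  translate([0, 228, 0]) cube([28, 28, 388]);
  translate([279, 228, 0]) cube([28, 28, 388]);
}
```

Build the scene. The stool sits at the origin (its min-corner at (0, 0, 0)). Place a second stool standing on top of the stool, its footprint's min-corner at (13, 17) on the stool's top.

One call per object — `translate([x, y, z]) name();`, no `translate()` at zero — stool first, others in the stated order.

stool();
translate([13, 17, 429]) stool_2();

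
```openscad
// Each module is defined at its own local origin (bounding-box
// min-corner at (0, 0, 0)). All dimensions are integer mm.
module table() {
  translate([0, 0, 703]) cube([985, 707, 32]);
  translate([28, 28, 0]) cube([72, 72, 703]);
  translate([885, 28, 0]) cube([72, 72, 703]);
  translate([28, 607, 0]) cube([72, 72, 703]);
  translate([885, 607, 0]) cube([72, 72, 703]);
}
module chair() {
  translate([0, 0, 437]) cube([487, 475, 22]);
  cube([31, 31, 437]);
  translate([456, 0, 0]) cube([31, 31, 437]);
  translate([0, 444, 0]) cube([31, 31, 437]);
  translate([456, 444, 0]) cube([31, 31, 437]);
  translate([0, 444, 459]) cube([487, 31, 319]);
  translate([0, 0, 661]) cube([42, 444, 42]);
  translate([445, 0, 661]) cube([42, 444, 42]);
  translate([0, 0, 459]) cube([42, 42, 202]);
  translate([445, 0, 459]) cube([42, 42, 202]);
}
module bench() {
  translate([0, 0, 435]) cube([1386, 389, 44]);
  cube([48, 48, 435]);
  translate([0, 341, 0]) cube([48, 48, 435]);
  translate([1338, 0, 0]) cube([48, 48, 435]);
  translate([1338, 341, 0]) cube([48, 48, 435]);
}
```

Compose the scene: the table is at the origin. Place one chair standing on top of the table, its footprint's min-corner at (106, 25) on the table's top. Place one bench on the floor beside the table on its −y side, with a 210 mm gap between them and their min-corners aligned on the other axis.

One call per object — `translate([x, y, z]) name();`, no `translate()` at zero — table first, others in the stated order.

table();
translate([106, 25, 735]) chair();
translate([0, -599, 0]) bench();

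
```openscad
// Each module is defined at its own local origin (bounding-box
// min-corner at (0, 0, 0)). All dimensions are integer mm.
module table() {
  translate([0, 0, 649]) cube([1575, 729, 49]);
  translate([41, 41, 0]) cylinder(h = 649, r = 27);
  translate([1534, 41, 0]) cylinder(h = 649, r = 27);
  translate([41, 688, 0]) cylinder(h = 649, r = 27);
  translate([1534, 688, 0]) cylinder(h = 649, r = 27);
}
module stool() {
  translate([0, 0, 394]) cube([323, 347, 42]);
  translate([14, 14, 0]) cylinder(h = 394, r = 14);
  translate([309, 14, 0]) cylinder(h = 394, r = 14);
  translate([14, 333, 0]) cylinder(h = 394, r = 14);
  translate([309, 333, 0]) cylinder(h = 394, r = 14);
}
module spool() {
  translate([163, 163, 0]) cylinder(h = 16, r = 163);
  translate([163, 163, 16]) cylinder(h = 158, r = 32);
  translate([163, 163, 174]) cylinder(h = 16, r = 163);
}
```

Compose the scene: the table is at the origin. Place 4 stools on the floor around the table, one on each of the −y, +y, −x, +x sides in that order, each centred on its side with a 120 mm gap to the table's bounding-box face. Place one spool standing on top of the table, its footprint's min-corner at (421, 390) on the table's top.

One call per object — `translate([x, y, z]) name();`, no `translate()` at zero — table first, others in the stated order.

table();
translate([626, -467, 0]) stool();
translate([626, 849, 0]) stool();
translate([-443, 191, 0]) stool();
translate([1695, 191, 0]) stool();
translate([421, 390, 698]) spool();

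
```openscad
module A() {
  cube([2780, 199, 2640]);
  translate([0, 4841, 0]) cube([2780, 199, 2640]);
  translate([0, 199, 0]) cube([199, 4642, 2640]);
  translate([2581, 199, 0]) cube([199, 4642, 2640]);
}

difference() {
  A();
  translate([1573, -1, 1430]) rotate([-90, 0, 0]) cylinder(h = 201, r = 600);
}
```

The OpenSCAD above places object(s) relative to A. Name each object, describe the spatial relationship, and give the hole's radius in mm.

The subtracted cylinder has r = 600 mm.

A is a house frame. The house frame has a circular hole through its front wall. The hole's radius is 600 mm.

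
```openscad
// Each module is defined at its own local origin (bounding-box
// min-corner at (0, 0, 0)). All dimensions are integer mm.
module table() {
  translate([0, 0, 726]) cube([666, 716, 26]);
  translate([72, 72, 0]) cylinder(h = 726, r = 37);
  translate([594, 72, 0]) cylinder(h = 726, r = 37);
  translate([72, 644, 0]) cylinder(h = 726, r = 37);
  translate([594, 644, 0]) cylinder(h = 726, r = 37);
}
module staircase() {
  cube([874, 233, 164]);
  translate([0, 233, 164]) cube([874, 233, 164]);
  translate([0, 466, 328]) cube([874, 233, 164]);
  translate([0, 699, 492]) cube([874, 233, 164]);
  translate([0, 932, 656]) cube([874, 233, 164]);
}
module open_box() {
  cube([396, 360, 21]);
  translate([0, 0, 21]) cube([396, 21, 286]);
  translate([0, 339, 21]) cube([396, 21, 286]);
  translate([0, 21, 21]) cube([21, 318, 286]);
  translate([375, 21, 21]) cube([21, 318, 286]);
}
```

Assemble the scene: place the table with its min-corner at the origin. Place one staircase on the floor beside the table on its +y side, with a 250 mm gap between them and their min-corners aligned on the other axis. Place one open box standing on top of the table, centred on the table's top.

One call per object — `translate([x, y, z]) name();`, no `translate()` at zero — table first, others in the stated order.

table();
translate([0, 966, 0]) staircase();
translate([135, 178, 752]) open_box();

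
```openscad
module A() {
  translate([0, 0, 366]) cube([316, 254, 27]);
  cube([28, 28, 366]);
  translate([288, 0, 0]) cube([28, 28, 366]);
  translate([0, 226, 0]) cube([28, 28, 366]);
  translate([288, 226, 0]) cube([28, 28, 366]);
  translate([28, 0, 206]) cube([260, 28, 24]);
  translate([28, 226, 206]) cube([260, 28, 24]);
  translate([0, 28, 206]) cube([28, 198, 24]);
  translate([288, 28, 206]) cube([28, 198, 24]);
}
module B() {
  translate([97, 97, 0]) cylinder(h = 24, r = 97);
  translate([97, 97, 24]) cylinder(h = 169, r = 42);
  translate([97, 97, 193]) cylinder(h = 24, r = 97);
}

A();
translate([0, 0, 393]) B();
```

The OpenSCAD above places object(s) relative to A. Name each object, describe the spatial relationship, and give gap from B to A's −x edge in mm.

The spool's min-x is at 0; the stool's min-x is 0; gap = 0 mm.

A is a stool. B is a spool. The spool is on top of the stool. The gap from the spool to the stool's −x edge is 0 mm.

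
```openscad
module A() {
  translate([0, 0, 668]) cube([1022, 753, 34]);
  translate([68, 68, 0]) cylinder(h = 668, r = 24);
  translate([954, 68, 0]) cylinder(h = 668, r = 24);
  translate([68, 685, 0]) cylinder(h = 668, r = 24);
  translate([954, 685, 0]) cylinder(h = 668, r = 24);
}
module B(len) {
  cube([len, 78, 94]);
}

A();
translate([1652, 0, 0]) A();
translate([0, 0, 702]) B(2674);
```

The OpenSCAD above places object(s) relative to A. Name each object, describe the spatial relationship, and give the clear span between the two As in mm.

A is a table. B is a beam. A beam spans the tops of two tables. The clear span between the two tables is 630 mm.

Second table starts at x = 1652; first ends at x = 1022; clear span = 1652 − 1022 = 630 mm.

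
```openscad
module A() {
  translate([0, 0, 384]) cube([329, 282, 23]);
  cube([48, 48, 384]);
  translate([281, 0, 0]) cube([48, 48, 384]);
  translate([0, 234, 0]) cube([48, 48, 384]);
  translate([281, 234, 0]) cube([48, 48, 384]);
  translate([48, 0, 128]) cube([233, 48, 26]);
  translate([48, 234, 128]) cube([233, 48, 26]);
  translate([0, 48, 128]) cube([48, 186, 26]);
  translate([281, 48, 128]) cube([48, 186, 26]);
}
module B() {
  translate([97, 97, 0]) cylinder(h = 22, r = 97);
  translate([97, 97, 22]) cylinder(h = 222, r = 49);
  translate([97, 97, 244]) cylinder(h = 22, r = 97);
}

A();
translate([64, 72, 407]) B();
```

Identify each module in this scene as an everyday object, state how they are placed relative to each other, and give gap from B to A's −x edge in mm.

A is a stool. B is a spool. The spool is on top of the stool. The gap from the spool to the stool's −x edge is 64 mm.

The spool's min-x is at 64; the stool's min-x is 0; gap = 64 mm.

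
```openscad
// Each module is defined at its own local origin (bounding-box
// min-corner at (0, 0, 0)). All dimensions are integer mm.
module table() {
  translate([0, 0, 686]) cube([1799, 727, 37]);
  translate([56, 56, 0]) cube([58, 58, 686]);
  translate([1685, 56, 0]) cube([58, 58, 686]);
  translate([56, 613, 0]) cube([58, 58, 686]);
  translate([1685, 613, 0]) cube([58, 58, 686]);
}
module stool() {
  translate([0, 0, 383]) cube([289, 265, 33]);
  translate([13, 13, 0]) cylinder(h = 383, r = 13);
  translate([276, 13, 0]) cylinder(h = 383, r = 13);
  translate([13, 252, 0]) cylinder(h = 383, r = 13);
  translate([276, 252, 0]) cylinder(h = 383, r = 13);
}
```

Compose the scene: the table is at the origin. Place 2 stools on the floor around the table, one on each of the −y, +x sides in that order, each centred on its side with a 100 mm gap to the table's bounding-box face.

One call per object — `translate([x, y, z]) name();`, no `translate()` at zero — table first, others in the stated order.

table();
translate([755, -365, 0]) stool();
translate([1899, 231, 0]) stool();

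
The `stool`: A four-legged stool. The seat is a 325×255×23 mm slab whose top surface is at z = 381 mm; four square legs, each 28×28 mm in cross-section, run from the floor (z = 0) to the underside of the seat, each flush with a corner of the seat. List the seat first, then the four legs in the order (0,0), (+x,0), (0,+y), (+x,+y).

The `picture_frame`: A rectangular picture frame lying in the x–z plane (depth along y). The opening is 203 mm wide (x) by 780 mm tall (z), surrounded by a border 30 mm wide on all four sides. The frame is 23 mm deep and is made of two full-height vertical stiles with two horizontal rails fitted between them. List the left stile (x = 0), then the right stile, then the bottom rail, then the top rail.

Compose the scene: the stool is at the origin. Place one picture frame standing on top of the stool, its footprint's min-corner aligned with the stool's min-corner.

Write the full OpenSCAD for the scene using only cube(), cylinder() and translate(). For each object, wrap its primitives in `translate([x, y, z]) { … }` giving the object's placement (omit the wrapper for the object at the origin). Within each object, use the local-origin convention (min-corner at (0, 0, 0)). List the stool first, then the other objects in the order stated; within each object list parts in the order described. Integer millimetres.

translate([0, 0, 358]) cube([325, 255, 23]);
cube([28, 28, 358]);
translate([297, 0, 0]) cube([28, 28, 358]);
translate([0, 227, 0]) cube([28, 28, 358]);
translate([297, 227, 0]) cube([28, 28, 358]);
translate([0, 0, 381]) {
  cube([30, 23, 840]);
  translate([233, 0, 0]) cube([30, 23, 840]);
  translate([30, 0, 0]) cube([203, 23, 30]);
  translate([30, 0, 810]) cube([203, 23, 30]);
}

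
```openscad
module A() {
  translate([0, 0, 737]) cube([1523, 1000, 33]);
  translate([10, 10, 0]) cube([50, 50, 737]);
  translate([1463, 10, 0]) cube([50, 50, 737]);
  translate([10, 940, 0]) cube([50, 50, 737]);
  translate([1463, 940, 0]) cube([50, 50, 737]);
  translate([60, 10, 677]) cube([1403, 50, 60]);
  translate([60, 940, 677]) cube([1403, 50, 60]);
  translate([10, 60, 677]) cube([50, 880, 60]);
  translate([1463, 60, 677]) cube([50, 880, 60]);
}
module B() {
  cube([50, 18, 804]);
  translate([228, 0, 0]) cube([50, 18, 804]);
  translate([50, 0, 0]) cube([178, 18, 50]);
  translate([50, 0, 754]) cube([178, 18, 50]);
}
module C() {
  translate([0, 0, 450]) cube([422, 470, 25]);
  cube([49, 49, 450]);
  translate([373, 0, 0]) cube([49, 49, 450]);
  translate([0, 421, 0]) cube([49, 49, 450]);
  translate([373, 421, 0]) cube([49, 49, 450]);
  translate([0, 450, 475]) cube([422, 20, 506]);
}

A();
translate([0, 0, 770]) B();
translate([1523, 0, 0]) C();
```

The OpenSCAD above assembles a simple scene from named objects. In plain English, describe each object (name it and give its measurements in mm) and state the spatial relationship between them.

A is a rectangular dining table. The top is 1523×1000×33 mm with its upper surface at z = 770 mm. It stands on four 50×50 mm square legs, each inset 10 mm from the nearest pair of top edges, running from the floor to the underside of the top. Four apron rails, 50 mm thick and 60 mm tall, run between adjacent legs with their top edges flush with the underside of the top and their outer faces flush with the legs' outer faces.

B is a picture frame with a 178×704 mm rectangular opening (x by z) and a uniform 50 mm border on every side. Frame depth is 18 mm along y. It is built from two vertical stiles running the full outside height and two horizontal rails spanning the gap between the stiles.

C is a chair. The seat is a 422×470×25 mm slab with its top at z = 475 mm, on four 49×49 mm corner legs (flush with the seat edges, standing on z = 0). A flat backrest 20 mm thick, 506 mm tall, spans the full seat width and rises from the seat top along its +y edge, rear face flush with the rear of the seat.

The picture frame is on top of the table. The chair is against the table's +x side, with their −y faces flush.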